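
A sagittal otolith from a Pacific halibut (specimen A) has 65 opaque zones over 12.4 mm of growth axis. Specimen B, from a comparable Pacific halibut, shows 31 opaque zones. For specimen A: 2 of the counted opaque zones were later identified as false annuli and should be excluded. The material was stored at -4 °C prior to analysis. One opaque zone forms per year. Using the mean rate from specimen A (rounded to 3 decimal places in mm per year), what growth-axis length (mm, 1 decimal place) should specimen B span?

6.1 mm

Specimen A: adjusted count: 65 − 2 = 63 opaque zones.
A: Mean rate = 12.4 mm / 63 years ≈ 0.197 mm/yr.
B's length ≈ 0.197 × 31 = 6.1 mm.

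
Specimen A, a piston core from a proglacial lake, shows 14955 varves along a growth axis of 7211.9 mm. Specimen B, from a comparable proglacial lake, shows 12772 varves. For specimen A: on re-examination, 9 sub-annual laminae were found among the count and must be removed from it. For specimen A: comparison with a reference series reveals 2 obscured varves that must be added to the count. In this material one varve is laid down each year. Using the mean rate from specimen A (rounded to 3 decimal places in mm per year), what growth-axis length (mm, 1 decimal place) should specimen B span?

Specimen A: correcting the raw count gives 14955 − 9 + 2 = 14948 true varves.
A: Mean rate = 7211.9 mm / 14948 years ≈ 0.482 mm per year.
Length of B = 0.482 × 12772 = 6156.1 mm.

6156.1 mm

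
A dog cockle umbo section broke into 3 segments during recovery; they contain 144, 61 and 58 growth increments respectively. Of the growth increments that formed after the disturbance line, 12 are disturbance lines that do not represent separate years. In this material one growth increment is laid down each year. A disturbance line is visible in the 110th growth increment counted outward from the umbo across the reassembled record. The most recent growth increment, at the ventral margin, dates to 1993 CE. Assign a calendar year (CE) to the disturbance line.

1852 CE

Total growth increments = 144 + 61 + 58 = 263.
263 − 110 = 153 growth increments lie beyond the disturbance line toward the ventral margin.
153 − 12 false = 141 true growth increments after the disturbance line.
1993 − 141 = 1852 CE.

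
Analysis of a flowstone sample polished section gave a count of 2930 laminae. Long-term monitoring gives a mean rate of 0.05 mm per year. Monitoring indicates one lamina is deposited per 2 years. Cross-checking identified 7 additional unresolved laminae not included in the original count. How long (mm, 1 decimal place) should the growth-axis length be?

Adjusted count: 2930 + 7 = 2937 laminae.
Multiplying by 2 years per lamina: 2937 × 2 = 5874 years.
Predicted length = 0.05 mm/year × 5874 years = 293.7 mm.

293.7 mm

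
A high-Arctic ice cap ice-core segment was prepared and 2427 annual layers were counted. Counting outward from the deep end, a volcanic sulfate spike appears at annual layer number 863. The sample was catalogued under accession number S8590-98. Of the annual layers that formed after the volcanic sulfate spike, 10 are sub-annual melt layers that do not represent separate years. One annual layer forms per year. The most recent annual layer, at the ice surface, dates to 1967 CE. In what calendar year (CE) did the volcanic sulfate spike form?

Between annual layer 863 and the ice surface there are 2427 − 863 = 1564 annual layers.
Removing the 10 false annual layers leaves 1564 − 10 = 1554 true annual layers beyond the volcanic sulfate spike.
1967 − 1554 = 413 CE.

413 CE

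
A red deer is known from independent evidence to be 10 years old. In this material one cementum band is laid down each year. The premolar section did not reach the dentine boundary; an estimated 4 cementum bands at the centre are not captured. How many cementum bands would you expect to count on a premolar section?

Expected cementum bands over 10 years: 10.
Subtracting the 4 cementum bands not captured gives 10 − 4 = 6 cementum bands in the record.

6 cementum bands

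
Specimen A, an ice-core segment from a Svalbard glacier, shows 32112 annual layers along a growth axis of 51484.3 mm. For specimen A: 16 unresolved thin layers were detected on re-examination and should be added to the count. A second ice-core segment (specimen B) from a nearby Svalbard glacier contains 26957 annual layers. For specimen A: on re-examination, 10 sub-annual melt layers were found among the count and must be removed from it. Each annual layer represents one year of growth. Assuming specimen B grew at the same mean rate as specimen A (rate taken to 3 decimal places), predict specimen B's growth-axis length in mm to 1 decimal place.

Specimen A: true annual layer count = 32112 − 10 + 16 = 32118.
A: Mean rate = 51484.3 mm / 32118 years ≈ 1.603 mm/year.
For B, 1.603 mm/year × 26957 years = 43212.1 mm.

43212.1 mm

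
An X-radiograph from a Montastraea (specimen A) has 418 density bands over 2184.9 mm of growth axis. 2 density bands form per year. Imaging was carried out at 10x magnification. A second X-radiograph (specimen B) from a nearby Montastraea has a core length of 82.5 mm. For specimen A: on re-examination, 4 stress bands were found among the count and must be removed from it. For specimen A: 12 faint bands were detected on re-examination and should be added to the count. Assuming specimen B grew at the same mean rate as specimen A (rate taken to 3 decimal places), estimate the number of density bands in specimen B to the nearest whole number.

Specimen A: after corrections the count is 418 − 4 + 12 = 426 density bands.
Specimen A: dividing by 2 density bands per year: 426 / 2 = 213 years.
A: Mean rate = 2184.9 mm / 213 years ≈ 10.258 mm/year.
For B, 82.5 / 10.258 = 8.04 years; at 2 density bands per year that is 8.04 × 2 ≈ 16 density bands.

16 density bands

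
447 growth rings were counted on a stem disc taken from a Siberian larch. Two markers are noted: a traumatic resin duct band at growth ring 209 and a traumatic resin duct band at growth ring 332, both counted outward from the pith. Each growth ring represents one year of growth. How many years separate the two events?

332 − 209 = 123 growth rings lie between the two events.
That is 123 years at one growth ring per year.

123 years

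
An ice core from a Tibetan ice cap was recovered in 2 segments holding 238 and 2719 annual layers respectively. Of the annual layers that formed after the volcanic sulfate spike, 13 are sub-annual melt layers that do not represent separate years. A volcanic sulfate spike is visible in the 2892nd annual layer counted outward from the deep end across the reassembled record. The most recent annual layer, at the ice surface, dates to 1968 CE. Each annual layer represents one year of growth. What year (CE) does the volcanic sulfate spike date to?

1916 CE

Total annual layers = 238 + 2719 = 2957.
Between annual layer 2892 and the ice surface there are 2957 − 2892 = 65 annual layers.
65 − 13 false = 52 true annual layers after the volcanic sulfate spike.
Counting back 52 years from 1968 CE places the volcanic sulfate spike in 1968 − 52 = 1916 CE.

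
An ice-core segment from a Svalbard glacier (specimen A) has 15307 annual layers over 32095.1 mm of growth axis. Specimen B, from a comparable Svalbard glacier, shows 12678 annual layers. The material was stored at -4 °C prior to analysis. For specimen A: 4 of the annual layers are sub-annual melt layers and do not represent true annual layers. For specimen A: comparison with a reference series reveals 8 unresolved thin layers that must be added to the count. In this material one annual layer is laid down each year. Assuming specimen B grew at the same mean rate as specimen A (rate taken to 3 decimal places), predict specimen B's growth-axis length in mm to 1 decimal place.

26573.1 mm

Specimen A: correcting the raw count gives 15307 − 4 + 8 = 15311 true annual layers.
A: Mean rate = 32095.1 mm / 15311 years ≈ 2.096 mm/year.
B's length ≈ 2.096 × 12678 = 26573.1 mm.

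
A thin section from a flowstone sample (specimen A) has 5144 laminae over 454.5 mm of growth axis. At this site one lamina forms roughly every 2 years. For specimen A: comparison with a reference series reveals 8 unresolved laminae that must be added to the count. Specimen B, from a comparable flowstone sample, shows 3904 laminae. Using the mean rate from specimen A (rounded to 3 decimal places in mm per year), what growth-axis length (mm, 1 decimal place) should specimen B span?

343.6 mm

Specimen A: correcting the raw count gives 5144 + 8 = 5152 true laminae.
Specimen A: at 2 years per lamina, 5152 × 2 = 10304 years.
A: 454.5 mm over 10304 years gives 454.5 / 10304 ≈ 0.044 mm per year.
Specimen B: at 2 years per lamina, 3904 × 2 = 7808 years. For B, 0.044 mm/year × 7808 years = 343.6 mm.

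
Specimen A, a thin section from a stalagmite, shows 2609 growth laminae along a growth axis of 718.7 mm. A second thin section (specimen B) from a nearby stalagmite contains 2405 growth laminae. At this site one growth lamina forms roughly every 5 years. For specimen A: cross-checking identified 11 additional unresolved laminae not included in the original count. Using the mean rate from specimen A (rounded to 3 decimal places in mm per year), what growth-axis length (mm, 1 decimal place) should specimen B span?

Specimen A: adjusted count: 2609 + 11 = 2620 growth laminae.
Specimen A: at 5 years per growth lamina, 2620 × 5 = 13100 years.
A: Mean rate = 718.7 mm / 13100 years ≈ 0.055 mm per year.
Specimen B: at 5 years per growth lamina, 2405 × 5 = 12025 years. B's length ≈ 0.055 × 12025 = 661.4 mm.

661.4 mm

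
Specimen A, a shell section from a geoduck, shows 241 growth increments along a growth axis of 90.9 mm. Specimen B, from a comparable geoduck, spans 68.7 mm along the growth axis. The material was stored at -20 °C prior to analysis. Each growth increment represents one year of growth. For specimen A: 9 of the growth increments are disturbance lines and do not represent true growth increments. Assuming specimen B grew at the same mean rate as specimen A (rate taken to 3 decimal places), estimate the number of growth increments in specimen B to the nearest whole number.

Specimen A: after corrections the count is 241 − 9 = 232 growth increments.
A: 90.9 mm over 232 years gives 90.9 / 232 ≈ 0.392 mm per year.
For B, 68.7 / 0.392 = 175.26 years ≈ 175 growth increments.

175 growth increments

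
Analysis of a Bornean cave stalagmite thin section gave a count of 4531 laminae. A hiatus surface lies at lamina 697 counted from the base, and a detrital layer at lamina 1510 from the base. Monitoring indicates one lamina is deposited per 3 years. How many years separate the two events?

2439 years

1510 − 697 = 813 laminae lie between the two events.
813 laminae at 3 years each span 813 × 3 = 2439 years.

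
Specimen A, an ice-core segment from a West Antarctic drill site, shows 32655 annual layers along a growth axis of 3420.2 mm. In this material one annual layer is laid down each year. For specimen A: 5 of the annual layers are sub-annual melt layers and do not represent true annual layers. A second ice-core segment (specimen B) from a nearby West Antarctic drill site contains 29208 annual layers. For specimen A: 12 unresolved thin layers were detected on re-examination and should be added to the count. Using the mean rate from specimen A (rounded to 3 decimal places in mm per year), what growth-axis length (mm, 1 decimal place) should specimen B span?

3066.8 mm

Specimen A: correcting the raw count gives 32655 − 5 + 12 = 32662 true annual layers.
A: Mean rate = 3420.2 mm / 32662 years ≈ 0.105 mm per year.
B's length ≈ 0.105 × 29208 = 3066.8 mm.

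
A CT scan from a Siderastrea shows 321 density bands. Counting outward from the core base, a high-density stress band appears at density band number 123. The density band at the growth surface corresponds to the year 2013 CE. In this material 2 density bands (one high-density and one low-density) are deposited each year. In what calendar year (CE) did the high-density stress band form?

Between density band 123 and the growth surface there are 321 − 123 = 198 density bands.
198 density bands at 2 per year is 198 / 2 = 99 years.
2013 − 99 = 1914 CE.

1914 CE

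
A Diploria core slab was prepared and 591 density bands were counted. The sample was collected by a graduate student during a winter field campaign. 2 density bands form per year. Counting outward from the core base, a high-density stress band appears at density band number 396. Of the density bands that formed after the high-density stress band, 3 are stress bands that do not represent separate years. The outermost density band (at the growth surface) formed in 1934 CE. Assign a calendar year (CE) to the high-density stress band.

591 − 396 = 195 density bands lie beyond the high-density stress band toward the growth surface.
Excluding 3 false density bands: 195 − 3 = 192.
Dividing by 2 density bands per year: 192 / 2 = 96 years.
Counting back 96 years from 1934 CE places the high-density stress band in 1934 − 96 = 1838 CE.

1838 CE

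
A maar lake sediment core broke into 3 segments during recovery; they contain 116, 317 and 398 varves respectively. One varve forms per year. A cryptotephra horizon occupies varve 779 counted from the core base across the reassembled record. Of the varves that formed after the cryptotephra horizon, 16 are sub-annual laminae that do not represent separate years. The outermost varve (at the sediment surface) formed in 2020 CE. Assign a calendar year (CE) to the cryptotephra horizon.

Total varves = 116 + 317 + 398 = 831.
831 − 779 = 52 varves lie beyond the cryptotephra horizon toward the sediment surface.
52 − 16 false = 36 true varves after the cryptotephra horizon.
2020 − 36 = 1984 CE.

1984 CE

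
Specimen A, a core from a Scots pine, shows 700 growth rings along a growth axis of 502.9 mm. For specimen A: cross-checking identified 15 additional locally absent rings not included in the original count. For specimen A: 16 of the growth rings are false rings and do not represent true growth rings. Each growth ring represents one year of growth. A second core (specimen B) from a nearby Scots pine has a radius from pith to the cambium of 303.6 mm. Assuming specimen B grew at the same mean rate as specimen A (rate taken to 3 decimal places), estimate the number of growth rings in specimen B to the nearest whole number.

422 growth rings

Specimen A: correcting the raw count gives 700 − 16 + 15 = 699 true growth rings.
A: Extension rate ≈ 502.9 / 699 = 0.719 mm/year.
For B, 303.6 / 0.719 = 422.25 years ≈ 422 growth rings.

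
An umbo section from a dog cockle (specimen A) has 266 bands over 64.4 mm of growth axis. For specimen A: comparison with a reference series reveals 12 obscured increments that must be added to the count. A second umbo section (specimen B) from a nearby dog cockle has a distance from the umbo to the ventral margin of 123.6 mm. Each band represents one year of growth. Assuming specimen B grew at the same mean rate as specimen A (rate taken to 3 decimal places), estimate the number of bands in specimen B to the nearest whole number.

Specimen A: correcting the raw count gives 266 + 12 = 278 true bands.
A: Extension rate ≈ 64.4 / 278 = 0.232 mm per year.
B spans 123.6 / 0.232 = 532.76 years ≈ 533 bands.

533 bands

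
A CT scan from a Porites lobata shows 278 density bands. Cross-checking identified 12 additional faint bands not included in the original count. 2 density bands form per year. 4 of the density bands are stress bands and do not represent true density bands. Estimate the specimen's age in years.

True density band count = 278 − 4 + 12 = 286.
With 2 density bands per year, 286 / 2 = 143 years.

143 years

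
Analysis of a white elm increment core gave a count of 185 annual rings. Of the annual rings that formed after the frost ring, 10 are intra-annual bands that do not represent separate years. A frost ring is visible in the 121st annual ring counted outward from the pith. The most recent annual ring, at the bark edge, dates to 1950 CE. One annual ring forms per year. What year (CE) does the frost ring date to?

The frost ring sits at annual ring 121 from the pith, so 185 − 121 = 64 annual rings formed after it.
Excluding 10 false annual rings: 64 − 10 = 54.
The annual ring at the bark edge is 1950 CE, so the frost ring dates to 1950 − 54 = 1896 CE.

1896 CE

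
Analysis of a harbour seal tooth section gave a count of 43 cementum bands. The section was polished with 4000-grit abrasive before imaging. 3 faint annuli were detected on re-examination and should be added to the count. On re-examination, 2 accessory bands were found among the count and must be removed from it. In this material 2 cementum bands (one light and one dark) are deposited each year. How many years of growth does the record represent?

Correcting the raw count gives 43 − 2 + 3 = 44 true cementum bands.
Dividing by 2 cementum bands per year: 44 / 2 = 22 years.

22 yr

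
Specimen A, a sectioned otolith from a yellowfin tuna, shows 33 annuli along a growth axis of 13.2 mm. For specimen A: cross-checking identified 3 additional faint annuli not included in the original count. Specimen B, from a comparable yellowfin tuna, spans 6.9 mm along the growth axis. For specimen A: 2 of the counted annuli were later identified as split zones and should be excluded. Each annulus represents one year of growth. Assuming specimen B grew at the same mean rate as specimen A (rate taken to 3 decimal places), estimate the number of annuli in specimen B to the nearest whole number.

18 annuli

Specimen A: adjusted count: 33 − 2 + 3 = 34 annuli.
A: Mean rate = 13.2 mm / 34 years ≈ 0.388 mm per year.
For B, 6.9 / 0.388 = 17.78 years ≈ 18 annuli.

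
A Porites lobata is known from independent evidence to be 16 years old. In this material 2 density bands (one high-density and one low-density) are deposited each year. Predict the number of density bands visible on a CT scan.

Expected density bands: 16 × 2 = 32.
So 32 density bands should be present.

32 density bands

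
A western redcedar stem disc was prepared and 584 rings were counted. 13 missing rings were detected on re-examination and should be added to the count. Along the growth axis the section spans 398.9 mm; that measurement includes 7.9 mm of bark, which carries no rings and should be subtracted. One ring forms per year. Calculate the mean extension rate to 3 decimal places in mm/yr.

After corrections the count is 584 + 13 = 597 rings.
Net length = 398.9 − 7.9 = 391.0 mm.
Extension rate ≈ 391.0 / 597 = 0.655 mm/yr.

0.655 mm/yr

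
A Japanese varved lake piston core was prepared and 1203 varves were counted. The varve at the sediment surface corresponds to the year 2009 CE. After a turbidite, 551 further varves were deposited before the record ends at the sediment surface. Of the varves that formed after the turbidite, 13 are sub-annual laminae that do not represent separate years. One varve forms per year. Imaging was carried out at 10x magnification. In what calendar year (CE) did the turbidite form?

1471 CE

551 varves formed after the turbidite.
Removing the 13 false varves leaves 551 − 13 = 538 true varves beyond the turbidite.
The varve at the sediment surface is 2009 CE, so the turbidite dates to 2009 − 538 = 1471 CE.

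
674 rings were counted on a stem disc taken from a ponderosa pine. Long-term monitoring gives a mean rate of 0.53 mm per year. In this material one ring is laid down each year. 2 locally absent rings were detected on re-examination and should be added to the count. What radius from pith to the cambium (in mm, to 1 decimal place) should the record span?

358.3 mm

After corrections the count is 674 + 2 = 676 rings.
676 years at 0.53 mm/year gives 0.53 × 676 = 358.3 mm.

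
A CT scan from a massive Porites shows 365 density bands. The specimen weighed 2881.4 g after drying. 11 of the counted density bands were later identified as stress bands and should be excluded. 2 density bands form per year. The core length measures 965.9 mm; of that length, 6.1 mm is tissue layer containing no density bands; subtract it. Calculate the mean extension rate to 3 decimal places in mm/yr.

5.423 mm/yr

True density band count = 365 − 11 = 354.
Dividing by 2 density bands per year: 354 / 2 = 177 years.
Net length = 965.9 − 6.1 = 959.8 mm.
Extension rate ≈ 959.8 / 177 = 5.423 mm/yr.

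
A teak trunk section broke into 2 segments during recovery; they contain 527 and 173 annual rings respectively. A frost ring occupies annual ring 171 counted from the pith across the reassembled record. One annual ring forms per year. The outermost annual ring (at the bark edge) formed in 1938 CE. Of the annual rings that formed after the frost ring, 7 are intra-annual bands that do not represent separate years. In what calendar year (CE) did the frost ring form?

Total annual rings = 527 + 173 = 700.
700 − 171 = 529 annual rings lie beyond the frost ring toward the bark edge.
Removing the 7 false annual rings leaves 529 − 7 = 522 true annual rings beyond the frost ring.
1938 − 522 = 1416 CE.

1416 CE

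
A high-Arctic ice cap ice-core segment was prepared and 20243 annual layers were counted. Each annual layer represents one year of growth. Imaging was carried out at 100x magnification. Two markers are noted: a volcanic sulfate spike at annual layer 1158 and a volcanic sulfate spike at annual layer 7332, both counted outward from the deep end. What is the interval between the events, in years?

7332 − 1158 = 6174 annual layers lie between the two events.
That is 6174 years at one annual layer per year.

6174 years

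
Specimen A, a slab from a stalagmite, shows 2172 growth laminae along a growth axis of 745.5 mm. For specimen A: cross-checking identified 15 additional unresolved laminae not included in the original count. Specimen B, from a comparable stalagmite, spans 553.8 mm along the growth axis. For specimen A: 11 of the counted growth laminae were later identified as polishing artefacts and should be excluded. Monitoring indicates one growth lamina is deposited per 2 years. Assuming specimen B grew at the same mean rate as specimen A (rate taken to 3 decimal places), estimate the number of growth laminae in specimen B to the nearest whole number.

1619 growth laminae

Specimen A: correcting the raw count gives 2172 − 11 + 15 = 2176 true growth laminae.
Specimen A: 2176 growth laminae at 2 years each span 2176 × 2 = 4352 years.
A: 745.5 mm over 4352 years gives 745.5 / 4352 ≈ 0.171 mm/year.
Specimen B: 553.8 mm / 0.171 mm per year = 3238.60 years; at 2 years per growth lamina that is 3238.60 / 2 ≈ 1619 growth laminae.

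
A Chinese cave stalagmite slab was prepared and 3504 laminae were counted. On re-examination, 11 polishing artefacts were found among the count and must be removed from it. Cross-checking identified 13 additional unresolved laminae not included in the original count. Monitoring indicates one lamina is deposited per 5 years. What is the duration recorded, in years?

Correcting the raw count gives 3504 − 11 + 13 = 3506 true laminae.
Multiplying by 5 years per lamina: 3506 × 5 = 17530 years.

17530 years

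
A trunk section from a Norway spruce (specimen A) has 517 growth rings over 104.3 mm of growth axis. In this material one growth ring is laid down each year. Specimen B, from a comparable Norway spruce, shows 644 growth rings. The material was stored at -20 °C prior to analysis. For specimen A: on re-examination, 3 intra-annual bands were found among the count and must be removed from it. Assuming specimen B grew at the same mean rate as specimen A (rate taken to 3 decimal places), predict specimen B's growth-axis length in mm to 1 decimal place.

Specimen A: correcting the raw count gives 517 − 3 = 514 true growth rings.
A: Mean rate = 104.3 mm / 514 years ≈ 0.203 mm per year.
B's length ≈ 0.203 × 644 = 130.7 mm.

130.7 mm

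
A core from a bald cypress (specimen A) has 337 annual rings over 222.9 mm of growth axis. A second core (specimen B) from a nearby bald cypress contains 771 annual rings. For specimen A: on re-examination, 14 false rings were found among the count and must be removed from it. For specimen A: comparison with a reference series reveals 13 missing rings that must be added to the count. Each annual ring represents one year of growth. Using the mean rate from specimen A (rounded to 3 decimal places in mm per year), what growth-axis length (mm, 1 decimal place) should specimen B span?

511.2 mm

Specimen A: adjusted count: 337 − 14 + 13 = 336 annual rings.
A: Extension rate ≈ 222.9 / 336 = 0.663 mm/yr.
For B, 0.663 mm/year × 771 years = 511.2 mm.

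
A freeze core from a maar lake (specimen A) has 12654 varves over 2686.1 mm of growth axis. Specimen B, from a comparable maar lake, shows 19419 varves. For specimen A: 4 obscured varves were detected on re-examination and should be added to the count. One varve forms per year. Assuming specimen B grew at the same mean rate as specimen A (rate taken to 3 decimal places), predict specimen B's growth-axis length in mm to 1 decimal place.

4116.8 mm

Specimen A: adjusted count: 12654 + 4 = 12658 varves.
A: 2686.1 mm over 12658 years gives 2686.1 / 12658 ≈ 0.212 mm/year.
B's length ≈ 0.212 × 19419 = 4116.8 mm.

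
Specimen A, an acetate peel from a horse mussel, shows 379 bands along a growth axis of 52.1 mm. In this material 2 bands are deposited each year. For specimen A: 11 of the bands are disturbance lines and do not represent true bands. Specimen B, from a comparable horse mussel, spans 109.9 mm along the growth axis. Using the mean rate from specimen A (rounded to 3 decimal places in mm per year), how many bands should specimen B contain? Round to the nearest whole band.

Specimen A: correcting the raw count gives 379 − 11 = 368 true bands.
Specimen A: with 2 bands per year, 368 / 2 = 184 years.
A: 52.1 mm over 184 years gives 52.1 / 184 ≈ 0.283 mm/year.
B spans 109.9 / 0.283 = 388.34 years; at 2 bands per year that is 388.34 × 2 ≈ 777 bands.

777 bands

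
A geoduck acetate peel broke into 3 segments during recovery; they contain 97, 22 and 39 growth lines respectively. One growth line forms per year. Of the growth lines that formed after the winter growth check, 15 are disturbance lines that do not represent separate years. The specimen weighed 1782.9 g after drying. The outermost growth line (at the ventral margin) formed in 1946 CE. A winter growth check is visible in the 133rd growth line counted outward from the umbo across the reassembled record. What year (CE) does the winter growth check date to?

Total growth lines = 97 + 22 + 39 = 158.
Between growth line 133 and the ventral margin there are 158 − 133 = 25 growth lines.
25 − 15 false = 10 true growth lines after the winter growth check.
The growth line at the ventral margin is 1946 CE, so the winter growth check dates to 1946 − 10 = 1936 CE.

1936 CE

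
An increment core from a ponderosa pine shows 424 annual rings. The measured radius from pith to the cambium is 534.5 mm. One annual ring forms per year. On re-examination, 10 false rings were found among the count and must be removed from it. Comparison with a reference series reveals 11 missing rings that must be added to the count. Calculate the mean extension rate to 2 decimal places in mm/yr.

After corrections the count is 424 − 10 + 11 = 425 annual rings.
Extension rate ≈ 534.5 / 425 = 1.26 mm/yr.

1.26 mm/yr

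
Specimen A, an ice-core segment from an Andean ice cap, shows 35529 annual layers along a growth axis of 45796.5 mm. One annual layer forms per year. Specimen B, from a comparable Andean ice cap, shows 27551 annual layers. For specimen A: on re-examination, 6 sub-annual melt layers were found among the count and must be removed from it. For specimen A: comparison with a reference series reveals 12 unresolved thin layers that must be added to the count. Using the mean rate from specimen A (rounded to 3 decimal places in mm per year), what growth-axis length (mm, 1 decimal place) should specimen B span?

35513.2 mm

Specimen A: correcting the raw count gives 35529 − 6 + 12 = 35535 true annual layers.
A: Extension rate ≈ 45796.5 / 35535 = 1.289 mm per year.
B's length ≈ 1.289 × 27551 = 35513.2 mm.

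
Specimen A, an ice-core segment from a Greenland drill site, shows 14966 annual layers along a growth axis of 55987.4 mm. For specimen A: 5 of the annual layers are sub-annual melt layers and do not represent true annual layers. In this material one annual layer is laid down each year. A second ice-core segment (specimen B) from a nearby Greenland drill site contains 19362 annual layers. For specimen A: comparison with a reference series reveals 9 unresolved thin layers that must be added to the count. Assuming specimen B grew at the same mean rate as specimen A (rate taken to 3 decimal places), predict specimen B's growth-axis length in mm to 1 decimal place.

Specimen A: correcting the raw count gives 14966 − 5 + 9 = 14970 true annual layers.
A: 55987.4 mm over 14970 years gives 55987.4 / 14970 ≈ 3.740 mm/yr.
Length of B = 3.740 × 19362 = 72413.9 mm.

72413.9 mm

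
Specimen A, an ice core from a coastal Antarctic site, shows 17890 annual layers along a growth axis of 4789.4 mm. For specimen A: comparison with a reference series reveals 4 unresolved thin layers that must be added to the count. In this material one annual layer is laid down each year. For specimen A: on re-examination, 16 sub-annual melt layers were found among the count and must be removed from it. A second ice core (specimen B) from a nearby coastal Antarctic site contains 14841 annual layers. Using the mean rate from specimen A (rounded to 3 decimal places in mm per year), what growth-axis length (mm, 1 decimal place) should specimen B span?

Specimen A: true annual layer count = 17890 − 16 + 4 = 17878.
A: 4789.4 mm over 17878 years gives 4789.4 / 17878 ≈ 0.268 mm/year.
Length of B = 0.268 × 14841 = 3977.4 mm.

3977.4 mm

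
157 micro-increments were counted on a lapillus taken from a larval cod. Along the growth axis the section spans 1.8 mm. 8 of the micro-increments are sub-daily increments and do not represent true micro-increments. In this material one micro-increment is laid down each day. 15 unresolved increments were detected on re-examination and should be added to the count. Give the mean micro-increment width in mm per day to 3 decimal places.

0.011 mm per day

After corrections the count is 157 − 8 + 15 = 164 micro-increments.
Extension rate ≈ 1.8 / 164 = 0.011 mm per day.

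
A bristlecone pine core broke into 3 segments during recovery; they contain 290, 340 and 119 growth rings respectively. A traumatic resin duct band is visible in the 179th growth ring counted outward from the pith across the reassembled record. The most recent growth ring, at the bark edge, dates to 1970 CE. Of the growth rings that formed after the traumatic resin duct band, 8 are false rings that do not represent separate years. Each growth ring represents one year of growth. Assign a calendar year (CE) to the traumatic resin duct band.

Total growth rings = 290 + 340 + 119 = 749.
Between growth ring 179 and the bark edge there are 749 − 179 = 570 growth rings.
570 − 8 false = 562 true growth rings after the traumatic resin duct band.
Counting back 562 years from 1970 CE places the traumatic resin duct band in 1970 − 562 = 1408 CE.

1408 CE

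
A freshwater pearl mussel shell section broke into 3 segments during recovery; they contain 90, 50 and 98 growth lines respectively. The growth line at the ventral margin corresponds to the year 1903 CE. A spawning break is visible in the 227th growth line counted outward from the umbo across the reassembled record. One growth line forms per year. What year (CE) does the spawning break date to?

1892 CE

Total growth lines = 90 + 50 + 98 = 238.
238 − 227 = 11 growth lines lie beyond the spawning break toward the ventral margin.
The growth line at the ventral margin is 1903 CE, so the spawning break dates to 1903 − 11 = 1892 CE.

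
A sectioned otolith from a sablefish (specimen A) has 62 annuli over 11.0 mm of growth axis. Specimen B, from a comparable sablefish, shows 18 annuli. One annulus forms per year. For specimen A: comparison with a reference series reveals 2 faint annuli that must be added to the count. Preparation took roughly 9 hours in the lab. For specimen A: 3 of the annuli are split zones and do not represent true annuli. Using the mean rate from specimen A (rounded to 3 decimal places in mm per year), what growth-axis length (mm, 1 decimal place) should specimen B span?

3.2 mm

Specimen A: after corrections the count is 62 − 3 + 2 = 61 annuli.
A: 11.0 mm over 61 years gives 11.0 / 61 ≈ 0.180 mm/yr.
B's length ≈ 0.180 × 18 = 3.2 mm.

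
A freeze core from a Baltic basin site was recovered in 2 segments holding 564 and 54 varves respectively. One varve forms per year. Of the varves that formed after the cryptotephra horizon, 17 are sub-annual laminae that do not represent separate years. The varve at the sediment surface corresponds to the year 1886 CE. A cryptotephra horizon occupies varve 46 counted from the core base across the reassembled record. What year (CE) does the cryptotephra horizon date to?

Total varves = 564 + 54 = 618.
The cryptotephra horizon sits at varve 46 from the core base, so 618 − 46 = 572 varves formed after it.
Excluding 17 false varves: 572 − 17 = 555.
The varve at the sediment surface is 1886 CE, so the cryptotephra horizon dates to 1886 − 555 = 1331 CE.

1331 CE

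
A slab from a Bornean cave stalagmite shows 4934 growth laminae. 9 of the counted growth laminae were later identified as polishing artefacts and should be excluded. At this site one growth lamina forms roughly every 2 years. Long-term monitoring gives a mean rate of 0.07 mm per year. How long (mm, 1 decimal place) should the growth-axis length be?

Adjusted count: 4934 − 9 = 4925 growth laminae.
At 2 years per growth lamina, 4925 × 2 = 9850 years.
9850 years at 0.07 mm/year gives 0.07 × 9850 = 689.5 mm.

689.5 mm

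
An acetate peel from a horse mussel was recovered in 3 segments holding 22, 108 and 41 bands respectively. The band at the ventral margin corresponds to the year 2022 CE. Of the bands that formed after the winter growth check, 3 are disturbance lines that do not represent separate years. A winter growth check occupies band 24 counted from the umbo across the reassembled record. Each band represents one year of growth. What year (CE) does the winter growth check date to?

1878 CE

Total bands = 22 + 108 + 41 = 171.
The winter growth check sits at band 24 from the umbo, so 171 − 24 = 147 bands formed after it.
Removing the 3 false bands leaves 147 − 3 = 144 true bands beyond the winter growth check.
Counting back 144 years from 2022 CE places the winter growth check in 2022 − 144 = 1878 CE.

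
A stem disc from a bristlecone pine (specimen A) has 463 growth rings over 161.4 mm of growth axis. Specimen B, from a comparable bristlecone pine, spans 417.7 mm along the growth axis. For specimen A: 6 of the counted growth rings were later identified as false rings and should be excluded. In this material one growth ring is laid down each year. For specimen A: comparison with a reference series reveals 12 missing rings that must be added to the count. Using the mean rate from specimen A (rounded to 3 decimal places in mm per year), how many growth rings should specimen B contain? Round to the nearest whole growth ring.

Specimen A: true growth ring count = 463 − 6 + 12 = 469.
A: 161.4 mm over 469 years gives 161.4 / 469 ≈ 0.344 mm/year.
Specimen B: 417.7 mm / 0.344 mm per year = 1214.24 years ≈ 1214 growth rings.

1214 growth rings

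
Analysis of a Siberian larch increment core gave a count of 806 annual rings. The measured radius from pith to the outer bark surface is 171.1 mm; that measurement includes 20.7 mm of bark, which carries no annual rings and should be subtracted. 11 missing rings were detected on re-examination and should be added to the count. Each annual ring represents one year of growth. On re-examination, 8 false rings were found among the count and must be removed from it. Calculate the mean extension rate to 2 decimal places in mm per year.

0.19 mm per year

Correcting the raw count gives 806 − 8 + 11 = 809 true annual rings.
Removing the 20.7 mm offcut leaves 171.1 − 20.7 = 150.4 mm.
150.4 mm over 809 years gives 150.4 / 809 ≈ 0.19 mm per year.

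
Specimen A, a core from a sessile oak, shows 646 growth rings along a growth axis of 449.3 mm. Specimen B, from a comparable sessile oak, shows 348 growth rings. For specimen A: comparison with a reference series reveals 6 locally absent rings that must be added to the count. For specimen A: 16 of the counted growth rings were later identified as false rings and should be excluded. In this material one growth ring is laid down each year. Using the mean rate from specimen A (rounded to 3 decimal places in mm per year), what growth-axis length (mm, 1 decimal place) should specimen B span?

Specimen A: after corrections the count is 646 − 16 + 6 = 636 growth rings.
A: Extension rate ≈ 449.3 / 636 = 0.706 mm per year.
Length of B = 0.706 × 348 = 245.7 mm.

245.7 mm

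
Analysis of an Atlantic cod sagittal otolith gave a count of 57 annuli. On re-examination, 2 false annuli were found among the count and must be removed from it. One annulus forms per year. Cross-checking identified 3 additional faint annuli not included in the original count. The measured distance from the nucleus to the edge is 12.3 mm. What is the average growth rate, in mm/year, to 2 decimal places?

Correcting the raw count gives 57 − 2 + 3 = 58 true annuli.
Mean rate = 12.3 mm / 58 years ≈ 0.21 mm/year.

0.21 mm/year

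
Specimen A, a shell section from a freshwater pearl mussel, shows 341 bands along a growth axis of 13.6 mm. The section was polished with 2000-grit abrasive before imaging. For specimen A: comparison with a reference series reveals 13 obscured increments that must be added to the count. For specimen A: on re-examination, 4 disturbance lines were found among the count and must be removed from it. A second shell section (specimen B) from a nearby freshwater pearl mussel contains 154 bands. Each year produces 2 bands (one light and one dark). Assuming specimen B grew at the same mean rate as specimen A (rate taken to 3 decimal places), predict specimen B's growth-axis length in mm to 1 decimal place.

6.0 mm

Specimen A: after corrections the count is 341 − 4 + 13 = 350 bands.
Specimen A: with 2 bands per year, 350 / 2 = 175 years.
A: Extension rate ≈ 13.6 / 175 = 0.078 mm/yr.
Specimen B: dividing by 2 bands per year: 154 / 2 = 77 years. Length of B = 0.078 × 77 = 6.0 mm.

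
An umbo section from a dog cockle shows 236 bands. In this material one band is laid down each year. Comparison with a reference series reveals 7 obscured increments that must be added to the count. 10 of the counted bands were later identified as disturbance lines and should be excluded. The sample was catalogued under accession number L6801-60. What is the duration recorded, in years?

233 years

Correcting the raw count gives 236 − 10 + 7 = 233 true bands.
One band per year makes the duration 233 years.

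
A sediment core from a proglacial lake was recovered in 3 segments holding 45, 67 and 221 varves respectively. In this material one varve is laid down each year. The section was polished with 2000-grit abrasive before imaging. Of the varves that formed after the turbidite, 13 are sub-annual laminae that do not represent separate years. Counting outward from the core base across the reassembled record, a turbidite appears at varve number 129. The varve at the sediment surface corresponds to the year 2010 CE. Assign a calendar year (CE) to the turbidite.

Total varves = 45 + 67 + 221 = 333.
333 − 129 = 204 varves lie beyond the turbidite toward the sediment surface.
Removing the 13 false varves leaves 204 − 13 = 191 true varves beyond the turbidite.
The varve at the sediment surface is 2010 CE, so the turbidite dates to 2010 − 191 = 1819 CE.

1819 CE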